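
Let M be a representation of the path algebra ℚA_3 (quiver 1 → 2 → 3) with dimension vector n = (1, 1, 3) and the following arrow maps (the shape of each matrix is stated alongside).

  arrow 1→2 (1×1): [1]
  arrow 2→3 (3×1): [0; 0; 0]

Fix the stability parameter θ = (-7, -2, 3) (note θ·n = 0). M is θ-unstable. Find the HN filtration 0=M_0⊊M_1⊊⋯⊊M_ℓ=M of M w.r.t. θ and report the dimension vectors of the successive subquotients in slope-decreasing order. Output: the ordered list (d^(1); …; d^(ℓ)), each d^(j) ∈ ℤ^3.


Via rank(M_{q-1}∘⋯∘M_p): M ≅ I[1,2], I[3,3]^3.
μ_θ-semistable layers: μ^(1)=3; μ^(2)=-2; μ^(3)=-7

((0, 0, 3); (0, 1, 0); (1, 0, 0))


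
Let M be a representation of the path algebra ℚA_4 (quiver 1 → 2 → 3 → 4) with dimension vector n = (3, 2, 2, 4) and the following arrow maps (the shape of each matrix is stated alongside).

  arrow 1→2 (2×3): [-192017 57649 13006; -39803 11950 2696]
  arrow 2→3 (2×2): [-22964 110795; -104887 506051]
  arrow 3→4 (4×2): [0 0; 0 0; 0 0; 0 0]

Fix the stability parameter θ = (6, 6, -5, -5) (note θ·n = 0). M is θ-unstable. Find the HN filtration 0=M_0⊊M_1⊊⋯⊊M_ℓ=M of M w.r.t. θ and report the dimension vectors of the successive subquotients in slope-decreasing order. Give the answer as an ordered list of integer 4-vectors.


Interval decomposition of M: I[1,1], I[1,3]^2, I[4,4]^4.
HN type (ℓ=3): μ^(1)=6; μ^(2)=7/3; μ^(3)=-5

((1, 0, 0, 0); (2, 2, 2, 0); (0, 0, 0, 4))


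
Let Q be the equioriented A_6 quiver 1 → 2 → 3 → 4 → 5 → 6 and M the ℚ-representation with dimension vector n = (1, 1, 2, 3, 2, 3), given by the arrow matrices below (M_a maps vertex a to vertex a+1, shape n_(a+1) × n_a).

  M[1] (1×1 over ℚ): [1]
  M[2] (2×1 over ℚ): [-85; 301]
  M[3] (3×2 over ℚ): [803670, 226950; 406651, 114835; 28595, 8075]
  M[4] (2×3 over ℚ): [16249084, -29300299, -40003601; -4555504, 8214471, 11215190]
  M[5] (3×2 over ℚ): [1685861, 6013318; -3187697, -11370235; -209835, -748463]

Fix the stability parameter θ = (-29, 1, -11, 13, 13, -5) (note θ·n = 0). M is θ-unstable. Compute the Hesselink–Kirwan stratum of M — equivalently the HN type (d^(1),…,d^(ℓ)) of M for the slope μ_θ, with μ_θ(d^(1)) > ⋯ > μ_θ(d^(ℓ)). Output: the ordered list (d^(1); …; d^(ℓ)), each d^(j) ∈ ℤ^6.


Barcode: M ≅ I[1,3], I[3,6], I[4,4], I[4,6], I[6,6]. HN layers by μ_θ (5 steps, strictly decreasing):
  μ^(1)=13; μ^(2)=7; μ^(3)=-5; μ^(4)=-11; μ^(5)=-29

((0, 0, 0, 1, 0, 0); (0, 0, 0, 2, 2, 2); (0, 1, 1, 0, 0, 1); (0, 0, 1, 0, 0, 0); (1, 0, 0, 0, 0, 0))


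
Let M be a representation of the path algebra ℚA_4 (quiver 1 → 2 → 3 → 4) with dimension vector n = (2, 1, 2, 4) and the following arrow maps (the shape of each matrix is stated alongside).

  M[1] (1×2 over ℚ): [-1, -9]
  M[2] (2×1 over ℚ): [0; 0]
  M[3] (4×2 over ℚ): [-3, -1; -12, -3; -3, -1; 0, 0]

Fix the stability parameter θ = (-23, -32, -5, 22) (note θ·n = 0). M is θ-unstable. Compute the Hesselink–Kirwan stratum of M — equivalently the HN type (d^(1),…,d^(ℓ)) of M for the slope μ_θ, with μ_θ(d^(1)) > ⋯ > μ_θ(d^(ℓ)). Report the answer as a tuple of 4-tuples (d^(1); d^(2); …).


Barcode: M ≅ I[1,1], I[1,2], I[3,4]^2, I[4,4]^2. HN layers by μ_θ (4 steps, strictly decreasing):
  μ^(1)=22; μ^(2)=-5; μ^(3)=-23; μ^(4)=-55/2

((0, 0, 0, 4); (0, 0, 2, 0); (1, 0, 0, 0); (1, 1, 0, 0))


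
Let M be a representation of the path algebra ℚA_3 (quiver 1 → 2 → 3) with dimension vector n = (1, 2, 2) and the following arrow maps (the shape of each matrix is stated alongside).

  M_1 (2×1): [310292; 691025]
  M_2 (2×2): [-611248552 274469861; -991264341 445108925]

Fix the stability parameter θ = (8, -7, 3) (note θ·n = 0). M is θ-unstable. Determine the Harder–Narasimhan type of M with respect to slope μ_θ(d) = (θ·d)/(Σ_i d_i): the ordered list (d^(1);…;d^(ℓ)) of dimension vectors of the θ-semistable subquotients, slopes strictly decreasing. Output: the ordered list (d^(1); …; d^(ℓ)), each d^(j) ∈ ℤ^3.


Barcode: M ≅ I[1,3], I[2,3]. HN layers by μ_θ (3 steps, strictly decreasing):
  μ^(1)=3; μ^(2)=1/2; μ^(3)=-7

((0, 0, 2); (1, 1, 0); (0, 1, 0))


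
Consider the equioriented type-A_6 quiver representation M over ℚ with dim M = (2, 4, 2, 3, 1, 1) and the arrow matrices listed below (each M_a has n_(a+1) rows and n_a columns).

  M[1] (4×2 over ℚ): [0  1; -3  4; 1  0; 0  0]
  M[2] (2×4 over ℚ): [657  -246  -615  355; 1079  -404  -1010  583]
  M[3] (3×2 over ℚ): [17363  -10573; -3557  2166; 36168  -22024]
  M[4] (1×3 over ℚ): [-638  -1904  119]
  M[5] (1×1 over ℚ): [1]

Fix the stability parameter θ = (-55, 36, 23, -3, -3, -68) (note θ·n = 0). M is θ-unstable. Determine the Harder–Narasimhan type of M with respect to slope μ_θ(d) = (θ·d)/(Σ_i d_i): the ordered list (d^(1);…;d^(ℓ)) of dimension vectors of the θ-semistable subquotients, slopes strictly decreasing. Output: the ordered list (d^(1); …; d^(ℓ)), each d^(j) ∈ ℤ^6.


Interval decomposition of M: I[1,4], I[1,6], I[2,2]^2, I[4,4].
HN type (ℓ=4): μ^(1)=36; μ^(2)=56/3; μ^(3)=-3; μ^(4)=-55

((0, 2, 0, 0, 0, 0); (0, 1, 1, 1, 0, 0); (0, 1, 1, 2, 1, 1); (2, 0, 0, 0, 0, 0))


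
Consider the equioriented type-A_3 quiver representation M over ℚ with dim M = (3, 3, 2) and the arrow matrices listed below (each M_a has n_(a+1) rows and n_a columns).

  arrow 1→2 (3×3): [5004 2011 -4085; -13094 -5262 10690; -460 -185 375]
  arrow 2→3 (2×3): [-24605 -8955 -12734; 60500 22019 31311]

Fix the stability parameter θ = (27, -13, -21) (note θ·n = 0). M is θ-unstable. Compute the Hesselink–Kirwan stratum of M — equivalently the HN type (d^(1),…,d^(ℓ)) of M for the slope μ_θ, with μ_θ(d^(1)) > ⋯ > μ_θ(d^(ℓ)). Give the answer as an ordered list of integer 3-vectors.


Via rank(M_{q-1}∘⋯∘M_p): M ≅ I[1,1], I[1,2], I[1,3], I[2,3].
μ_θ-semistable layers: μ^(1)=27; μ^(2)=7; μ^(3)=-7/3; μ^(4)=-17

((1, 0, 0); (1, 1, 0); (1, 1, 1); (0, 1, 1))


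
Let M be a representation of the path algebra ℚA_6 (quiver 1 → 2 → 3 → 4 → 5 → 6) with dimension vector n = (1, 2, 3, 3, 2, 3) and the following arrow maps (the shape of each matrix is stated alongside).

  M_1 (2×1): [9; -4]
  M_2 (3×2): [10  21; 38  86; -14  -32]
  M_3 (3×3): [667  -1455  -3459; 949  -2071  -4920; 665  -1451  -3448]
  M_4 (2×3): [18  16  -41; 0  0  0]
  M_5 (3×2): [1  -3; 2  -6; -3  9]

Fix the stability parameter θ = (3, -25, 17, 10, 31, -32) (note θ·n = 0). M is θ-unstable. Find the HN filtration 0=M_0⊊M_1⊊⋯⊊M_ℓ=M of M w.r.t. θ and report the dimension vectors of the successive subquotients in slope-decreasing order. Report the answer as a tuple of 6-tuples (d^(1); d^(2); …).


Interval decomposition of M: I[1,6], I[2,4], I[3,4], I[5,5], I[6,6]^2.
HN type (ℓ=6): μ^(1)=31; μ^(2)=27/2; μ^(3)=13/2; μ^(4)=-11; μ^(5)=-25; μ^(6)=-32

((0, 0, 0, 0, 1, 0); (0, 0, 2, 2, 0, 0); (0, 0, 1, 1, 1, 1); (1, 1, 0, 0, 0, 0); (0, 1, 0, 0, 0, 0); (0, 0, 0, 0, 0, 2))


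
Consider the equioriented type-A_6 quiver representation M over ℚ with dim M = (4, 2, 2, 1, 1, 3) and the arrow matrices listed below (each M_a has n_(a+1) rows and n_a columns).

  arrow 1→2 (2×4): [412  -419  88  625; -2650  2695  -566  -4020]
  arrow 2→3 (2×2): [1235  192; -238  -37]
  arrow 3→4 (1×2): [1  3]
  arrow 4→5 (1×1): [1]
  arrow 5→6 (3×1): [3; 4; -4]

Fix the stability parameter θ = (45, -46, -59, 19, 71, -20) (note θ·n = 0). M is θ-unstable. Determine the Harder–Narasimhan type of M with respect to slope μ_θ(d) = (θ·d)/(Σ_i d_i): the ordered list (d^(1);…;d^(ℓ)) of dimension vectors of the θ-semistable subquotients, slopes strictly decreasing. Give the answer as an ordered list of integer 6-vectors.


Barcode: M ≅ I[1,1]^2, I[1,3], I[1,6], I[6,6]^2. HN layers by μ_θ (4 steps, strictly decreasing):
  μ^(1)=45; μ^(2)=51/2; μ^(3)=19; μ^(4)=-20

((2, 0, 0, 0, 0, 0); (0, 0, 0, 0, 1, 1); (0, 0, 0, 1, 0, 0); (2, 2, 2, 0, 0, 2))


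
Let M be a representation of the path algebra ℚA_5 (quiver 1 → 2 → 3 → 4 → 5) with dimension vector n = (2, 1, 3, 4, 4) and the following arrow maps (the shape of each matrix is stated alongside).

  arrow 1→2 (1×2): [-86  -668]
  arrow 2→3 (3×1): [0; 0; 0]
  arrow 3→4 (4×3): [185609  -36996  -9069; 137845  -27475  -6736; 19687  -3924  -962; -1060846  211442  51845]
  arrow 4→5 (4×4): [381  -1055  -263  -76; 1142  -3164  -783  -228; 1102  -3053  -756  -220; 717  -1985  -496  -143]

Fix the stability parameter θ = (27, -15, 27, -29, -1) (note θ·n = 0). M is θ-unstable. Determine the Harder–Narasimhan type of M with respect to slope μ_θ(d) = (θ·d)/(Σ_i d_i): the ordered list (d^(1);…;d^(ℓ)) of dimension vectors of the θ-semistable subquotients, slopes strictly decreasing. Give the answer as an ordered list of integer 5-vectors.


Via rank(M_{q-1}∘⋯∘M_p): M ≅ I[1,1], I[1,2], I[3,5]^3, I[4,5].
μ_θ-semistable layers: μ^(1)=27; μ^(2)=6; μ^(3)=-1; μ^(4)=-29

((1, 0, 0, 0, 0); (1, 1, 0, 0, 0); (0, 0, 3, 3, 4); (0, 0, 0, 1, 0))


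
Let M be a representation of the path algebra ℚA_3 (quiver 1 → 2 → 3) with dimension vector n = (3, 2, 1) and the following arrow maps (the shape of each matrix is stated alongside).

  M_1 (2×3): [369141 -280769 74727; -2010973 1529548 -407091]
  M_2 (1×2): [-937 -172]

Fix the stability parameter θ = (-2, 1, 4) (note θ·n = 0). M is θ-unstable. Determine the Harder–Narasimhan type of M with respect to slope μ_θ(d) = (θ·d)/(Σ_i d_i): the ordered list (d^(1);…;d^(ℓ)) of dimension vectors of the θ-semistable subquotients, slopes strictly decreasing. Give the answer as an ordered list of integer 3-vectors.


Via rank(M_{q-1}∘⋯∘M_p): M ≅ I[1,1], I[1,2], I[1,3].
μ_θ-semistable layers: μ^(1)=4; μ^(2)=1; μ^(3)=-2

((0, 0, 1); (0, 2, 0); (3, 0, 0))


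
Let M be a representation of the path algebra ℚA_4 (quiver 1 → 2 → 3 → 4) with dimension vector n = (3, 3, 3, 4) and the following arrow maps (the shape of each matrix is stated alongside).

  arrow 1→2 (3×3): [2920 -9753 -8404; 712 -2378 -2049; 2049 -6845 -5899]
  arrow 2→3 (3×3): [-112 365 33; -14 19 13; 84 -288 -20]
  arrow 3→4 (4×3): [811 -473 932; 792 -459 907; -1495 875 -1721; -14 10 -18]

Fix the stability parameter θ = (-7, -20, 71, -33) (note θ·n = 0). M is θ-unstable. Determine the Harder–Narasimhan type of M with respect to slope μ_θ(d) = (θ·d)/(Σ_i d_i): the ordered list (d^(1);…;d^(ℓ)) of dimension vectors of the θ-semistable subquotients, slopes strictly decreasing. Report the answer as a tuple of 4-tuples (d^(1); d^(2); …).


Barcode: M ≅ I[1,2], I[1,4]^2, I[3,4], I[4,4]. HN layers by μ_θ (3 steps, strictly decreasing):
  μ^(1)=19; μ^(2)=-27/2; μ^(3)=-33

((0, 0, 3, 3); (3, 3, 0, 0); (0, 0, 0, 1))


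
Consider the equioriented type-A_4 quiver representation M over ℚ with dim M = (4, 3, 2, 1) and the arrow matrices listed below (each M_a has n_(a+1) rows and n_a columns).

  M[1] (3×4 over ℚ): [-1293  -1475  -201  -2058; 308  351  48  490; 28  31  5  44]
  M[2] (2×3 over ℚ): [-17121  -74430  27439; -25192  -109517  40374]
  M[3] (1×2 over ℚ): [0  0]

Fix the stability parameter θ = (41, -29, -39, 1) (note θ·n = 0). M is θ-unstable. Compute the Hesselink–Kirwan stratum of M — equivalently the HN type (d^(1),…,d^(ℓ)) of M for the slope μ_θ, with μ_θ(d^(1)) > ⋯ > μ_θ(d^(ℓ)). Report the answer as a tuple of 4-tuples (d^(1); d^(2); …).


Barcode: M ≅ I[1,1], I[1,2], I[1,3]^2, I[4,4]. HN layers by μ_θ (4 steps, strictly decreasing):
  μ^(1)=41; μ^(2)=6; μ^(3)=1; μ^(4)=-9

((1, 0, 0, 0); (1, 1, 0, 0); (0, 0, 0, 1); (2, 2, 2, 0))


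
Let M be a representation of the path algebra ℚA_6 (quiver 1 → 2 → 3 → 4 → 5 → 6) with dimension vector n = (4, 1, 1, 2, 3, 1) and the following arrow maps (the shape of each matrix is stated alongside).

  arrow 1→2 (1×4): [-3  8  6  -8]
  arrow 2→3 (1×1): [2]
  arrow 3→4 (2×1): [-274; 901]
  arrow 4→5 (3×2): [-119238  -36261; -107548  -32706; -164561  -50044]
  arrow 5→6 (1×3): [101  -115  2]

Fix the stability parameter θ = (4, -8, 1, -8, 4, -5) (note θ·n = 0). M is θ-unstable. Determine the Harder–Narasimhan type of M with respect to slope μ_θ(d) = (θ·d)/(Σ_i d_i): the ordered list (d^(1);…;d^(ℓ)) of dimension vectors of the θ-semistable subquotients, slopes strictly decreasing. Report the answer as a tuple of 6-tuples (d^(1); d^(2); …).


Interval decomposition of M: I[1,1]^3, I[1,6], I[4,5], I[5,5].
HN type (ℓ=4): μ^(1)=4; μ^(2)=-1/2; μ^(3)=-11/4; μ^(4)=-8

((3, 0, 0, 0, 2, 0); (0, 0, 0, 0, 1, 1); (1, 1, 1, 1, 0, 0); (0, 0, 0, 1, 0, 0))


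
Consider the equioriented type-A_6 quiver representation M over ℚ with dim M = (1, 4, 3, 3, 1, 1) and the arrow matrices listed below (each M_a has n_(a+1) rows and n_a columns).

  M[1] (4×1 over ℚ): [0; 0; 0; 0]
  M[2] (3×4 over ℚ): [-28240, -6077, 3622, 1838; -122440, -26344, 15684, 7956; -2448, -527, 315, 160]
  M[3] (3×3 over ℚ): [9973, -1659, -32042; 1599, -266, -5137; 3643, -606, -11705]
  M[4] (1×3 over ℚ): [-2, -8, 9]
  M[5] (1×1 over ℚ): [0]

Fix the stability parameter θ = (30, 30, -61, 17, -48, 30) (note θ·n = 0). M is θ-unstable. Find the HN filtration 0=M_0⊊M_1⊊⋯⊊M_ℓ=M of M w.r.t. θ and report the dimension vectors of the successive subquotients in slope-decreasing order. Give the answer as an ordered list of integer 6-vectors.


Interval decomposition of M: I[1,1], I[2,2], I[2,3], I[2,4], I[2,5], I[4,4], I[6,6].
HN type (ℓ=3): μ^(1)=30; μ^(2)=17; μ^(3)=-31/2

((1, 1, 0, 0, 0, 1); (0, 0, 0, 2, 0, 0); (0, 3, 3, 1, 1, 0))


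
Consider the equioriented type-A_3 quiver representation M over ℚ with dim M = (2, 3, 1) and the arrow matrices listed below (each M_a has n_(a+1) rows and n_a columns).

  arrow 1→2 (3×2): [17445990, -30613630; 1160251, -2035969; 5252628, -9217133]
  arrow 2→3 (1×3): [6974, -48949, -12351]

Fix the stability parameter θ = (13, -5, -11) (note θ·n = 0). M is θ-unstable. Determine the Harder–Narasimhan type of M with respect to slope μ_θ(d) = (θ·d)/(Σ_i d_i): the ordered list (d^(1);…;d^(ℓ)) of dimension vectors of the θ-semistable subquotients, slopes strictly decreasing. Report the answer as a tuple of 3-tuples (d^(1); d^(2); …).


Interval decomposition of M: I[1,2], I[1,3], I[2,2].
HN type (ℓ=3): μ^(1)=4; μ^(2)=-1; μ^(3)=-5

((1, 1, 0); (1, 1, 1); (0, 1, 0))


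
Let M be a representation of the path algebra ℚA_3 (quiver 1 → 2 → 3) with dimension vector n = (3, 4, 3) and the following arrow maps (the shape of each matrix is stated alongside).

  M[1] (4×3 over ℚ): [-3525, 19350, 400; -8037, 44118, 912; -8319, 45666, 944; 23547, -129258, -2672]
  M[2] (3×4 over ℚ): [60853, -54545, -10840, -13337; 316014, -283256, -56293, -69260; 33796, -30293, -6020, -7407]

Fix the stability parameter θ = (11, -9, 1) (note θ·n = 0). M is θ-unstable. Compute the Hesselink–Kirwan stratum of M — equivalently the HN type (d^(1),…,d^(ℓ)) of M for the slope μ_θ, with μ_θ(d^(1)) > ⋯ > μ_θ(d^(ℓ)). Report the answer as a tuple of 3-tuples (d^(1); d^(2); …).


Interval decomposition of M: I[1,1]^2, I[1,3], I[2,2], I[2,3]^2.
HN type (ℓ=3): μ^(1)=11; μ^(2)=1; μ^(3)=-9

((2, 0, 0); (1, 1, 3); (0, 3, 0))


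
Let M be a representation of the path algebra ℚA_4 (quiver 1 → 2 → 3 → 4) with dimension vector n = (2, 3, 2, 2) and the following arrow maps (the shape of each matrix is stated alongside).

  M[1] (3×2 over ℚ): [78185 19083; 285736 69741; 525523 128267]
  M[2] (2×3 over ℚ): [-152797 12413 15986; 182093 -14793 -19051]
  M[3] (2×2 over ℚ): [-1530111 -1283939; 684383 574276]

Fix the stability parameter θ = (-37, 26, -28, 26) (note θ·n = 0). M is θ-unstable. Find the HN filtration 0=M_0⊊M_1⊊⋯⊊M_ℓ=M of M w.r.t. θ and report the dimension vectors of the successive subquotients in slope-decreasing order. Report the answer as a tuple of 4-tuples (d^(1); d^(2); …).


Via rank(M_{q-1}∘⋯∘M_p): M ≅ I[1,4]^2, I[2,2].
μ_θ-semistable layers: μ^(1)=26; μ^(2)=-1; μ^(3)=-37

((0, 1, 0, 2); (0, 2, 2, 0); (2, 0, 0, 0))


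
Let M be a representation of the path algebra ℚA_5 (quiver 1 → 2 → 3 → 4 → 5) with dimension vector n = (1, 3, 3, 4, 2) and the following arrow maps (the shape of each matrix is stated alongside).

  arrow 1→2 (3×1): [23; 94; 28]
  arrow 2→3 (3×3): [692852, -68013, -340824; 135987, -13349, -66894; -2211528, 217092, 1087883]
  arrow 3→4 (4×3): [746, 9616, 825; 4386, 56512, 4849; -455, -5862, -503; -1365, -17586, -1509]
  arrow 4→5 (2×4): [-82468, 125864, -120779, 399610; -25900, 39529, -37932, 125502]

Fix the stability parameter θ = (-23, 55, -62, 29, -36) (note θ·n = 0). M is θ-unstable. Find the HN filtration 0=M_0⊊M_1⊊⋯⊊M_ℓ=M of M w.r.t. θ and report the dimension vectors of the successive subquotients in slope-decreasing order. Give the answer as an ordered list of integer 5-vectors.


Barcode: M ≅ I[1,3], I[2,5]^2, I[4,4]^2. HN layers by μ_θ (3 steps, strictly decreasing):
  μ^(1)=29; μ^(2)=-7/2; μ^(3)=-23

((0, 0, 0, 2, 0); (0, 3, 3, 2, 2); (1, 0, 0, 0, 0))


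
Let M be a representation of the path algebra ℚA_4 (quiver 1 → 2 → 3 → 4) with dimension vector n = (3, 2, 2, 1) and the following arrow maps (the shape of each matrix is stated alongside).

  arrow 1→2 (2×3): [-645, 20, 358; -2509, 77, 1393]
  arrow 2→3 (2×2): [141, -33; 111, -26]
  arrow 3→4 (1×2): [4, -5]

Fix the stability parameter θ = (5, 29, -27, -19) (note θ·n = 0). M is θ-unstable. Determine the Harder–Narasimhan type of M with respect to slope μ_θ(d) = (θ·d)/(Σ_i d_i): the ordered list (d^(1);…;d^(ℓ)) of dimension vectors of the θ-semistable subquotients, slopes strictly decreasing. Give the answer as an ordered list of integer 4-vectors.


Barcode: M ≅ I[1,1], I[1,3], I[1,4]. HN layers by μ_θ (3 steps, strictly decreasing):
  μ^(1)=5; μ^(2)=7/3; μ^(3)=-3

((1, 0, 0, 0); (1, 1, 1, 0); (1, 1, 1, 1))


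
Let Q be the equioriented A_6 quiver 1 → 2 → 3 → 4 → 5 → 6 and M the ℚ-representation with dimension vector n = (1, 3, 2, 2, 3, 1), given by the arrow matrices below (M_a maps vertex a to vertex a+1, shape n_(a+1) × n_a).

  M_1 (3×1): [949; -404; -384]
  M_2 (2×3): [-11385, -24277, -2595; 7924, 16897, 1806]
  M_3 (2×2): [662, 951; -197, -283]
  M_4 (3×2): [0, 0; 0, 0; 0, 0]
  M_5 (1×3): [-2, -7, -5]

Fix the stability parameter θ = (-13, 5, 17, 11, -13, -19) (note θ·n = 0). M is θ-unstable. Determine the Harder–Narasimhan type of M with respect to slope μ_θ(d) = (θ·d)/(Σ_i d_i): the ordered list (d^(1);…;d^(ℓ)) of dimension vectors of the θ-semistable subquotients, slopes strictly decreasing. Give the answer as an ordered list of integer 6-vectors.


Barcode: M ≅ I[1,4], I[2,2], I[2,4], I[5,5]^2, I[5,6]. HN layers by μ_θ (4 steps, strictly decreasing):
  μ^(1)=14; μ^(2)=5; μ^(3)=-13; μ^(4)=-16

((0, 0, 2, 2, 0, 0); (0, 3, 0, 0, 0, 0); (1, 0, 0, 0, 2, 0); (0, 0, 0, 0, 1, 1))


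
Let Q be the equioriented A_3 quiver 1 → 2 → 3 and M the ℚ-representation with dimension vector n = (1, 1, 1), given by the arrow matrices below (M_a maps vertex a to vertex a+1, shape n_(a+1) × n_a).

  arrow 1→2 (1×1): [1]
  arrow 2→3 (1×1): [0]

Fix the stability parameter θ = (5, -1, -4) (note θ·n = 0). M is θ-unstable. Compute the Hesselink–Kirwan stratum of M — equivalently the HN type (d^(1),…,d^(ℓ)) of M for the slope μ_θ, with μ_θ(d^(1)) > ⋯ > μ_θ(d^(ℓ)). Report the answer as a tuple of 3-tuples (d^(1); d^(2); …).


Interval decomposition of M: I[1,2], I[3,3].
HN type (ℓ=2): μ^(1)=2; μ^(2)=-4

((1, 1, 0); (0, 0, 1))


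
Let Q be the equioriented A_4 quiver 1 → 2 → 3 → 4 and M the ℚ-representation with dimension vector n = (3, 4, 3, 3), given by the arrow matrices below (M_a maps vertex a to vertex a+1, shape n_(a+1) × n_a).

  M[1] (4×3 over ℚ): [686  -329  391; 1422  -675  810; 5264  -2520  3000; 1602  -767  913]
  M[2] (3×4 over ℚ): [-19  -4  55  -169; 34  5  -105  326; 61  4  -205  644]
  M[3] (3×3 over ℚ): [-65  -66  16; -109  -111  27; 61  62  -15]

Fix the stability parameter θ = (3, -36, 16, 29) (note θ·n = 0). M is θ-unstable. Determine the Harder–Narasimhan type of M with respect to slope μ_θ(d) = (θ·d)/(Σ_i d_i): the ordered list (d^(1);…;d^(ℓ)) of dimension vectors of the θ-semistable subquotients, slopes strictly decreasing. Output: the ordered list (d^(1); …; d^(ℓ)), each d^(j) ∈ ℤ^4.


Barcode: M ≅ I[1,1], I[1,4]^2, I[2,2], I[2,4]. HN layers by μ_θ (5 steps, strictly decreasing):
  μ^(1)=29; μ^(2)=16; μ^(3)=3; μ^(4)=-33/2; μ^(5)=-36

((0, 0, 0, 3); (0, 0, 3, 0); (1, 0, 0, 0); (2, 2, 0, 0); (0, 2, 0, 0))


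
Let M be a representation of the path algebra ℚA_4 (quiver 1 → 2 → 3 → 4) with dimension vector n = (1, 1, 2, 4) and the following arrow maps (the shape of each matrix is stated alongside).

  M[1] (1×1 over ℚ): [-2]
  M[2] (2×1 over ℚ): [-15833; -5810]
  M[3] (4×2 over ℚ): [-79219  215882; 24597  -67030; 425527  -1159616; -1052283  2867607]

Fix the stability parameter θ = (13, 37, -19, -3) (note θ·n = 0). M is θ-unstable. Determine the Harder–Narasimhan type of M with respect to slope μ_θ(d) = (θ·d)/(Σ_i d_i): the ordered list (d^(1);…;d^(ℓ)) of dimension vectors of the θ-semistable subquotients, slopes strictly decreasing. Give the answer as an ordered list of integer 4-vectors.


Interval decomposition of M: I[1,4], I[3,4], I[4,4]^2.
HN type (ℓ=3): μ^(1)=7; μ^(2)=-3; μ^(3)=-19

((1, 1, 1, 1); (0, 0, 0, 3); (0, 0, 1, 0))


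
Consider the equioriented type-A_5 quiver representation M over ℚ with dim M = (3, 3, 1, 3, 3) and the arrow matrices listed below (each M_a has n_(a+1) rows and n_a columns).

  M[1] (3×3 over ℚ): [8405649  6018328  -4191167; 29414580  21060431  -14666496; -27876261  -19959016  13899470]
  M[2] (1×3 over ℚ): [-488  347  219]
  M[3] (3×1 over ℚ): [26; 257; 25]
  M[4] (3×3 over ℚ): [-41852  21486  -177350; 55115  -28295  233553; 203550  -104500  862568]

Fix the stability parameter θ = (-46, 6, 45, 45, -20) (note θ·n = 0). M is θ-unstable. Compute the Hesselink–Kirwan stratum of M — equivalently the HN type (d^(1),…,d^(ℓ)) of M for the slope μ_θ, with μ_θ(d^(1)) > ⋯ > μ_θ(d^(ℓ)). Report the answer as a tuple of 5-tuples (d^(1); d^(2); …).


Barcode: M ≅ I[1,2]^2, I[1,4], I[4,5]^2, I[5,5]. HN layers by μ_θ (5 steps, strictly decreasing):
  μ^(1)=45; μ^(2)=25/2; μ^(3)=6; μ^(4)=-20; μ^(5)=-46

((0, 0, 1, 1, 0); (0, 0, 0, 2, 2); (0, 3, 0, 0, 0); (0, 0, 0, 0, 1); (3, 0, 0, 0, 0))


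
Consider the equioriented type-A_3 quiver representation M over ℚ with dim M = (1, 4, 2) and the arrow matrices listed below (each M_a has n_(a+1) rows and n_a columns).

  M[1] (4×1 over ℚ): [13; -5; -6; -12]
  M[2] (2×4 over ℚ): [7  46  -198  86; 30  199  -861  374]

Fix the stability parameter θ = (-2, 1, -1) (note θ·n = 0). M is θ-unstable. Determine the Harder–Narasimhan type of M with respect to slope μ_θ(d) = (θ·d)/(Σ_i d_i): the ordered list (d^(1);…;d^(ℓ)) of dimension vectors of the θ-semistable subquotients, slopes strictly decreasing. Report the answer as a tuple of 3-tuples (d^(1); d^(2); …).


Barcode: M ≅ I[1,3], I[2,2]^2, I[2,3]. HN layers by μ_θ (3 steps, strictly decreasing):
  μ^(1)=1; μ^(2)=0; μ^(3)=-2

((0, 2, 0); (0, 2, 2); (1, 0, 0))


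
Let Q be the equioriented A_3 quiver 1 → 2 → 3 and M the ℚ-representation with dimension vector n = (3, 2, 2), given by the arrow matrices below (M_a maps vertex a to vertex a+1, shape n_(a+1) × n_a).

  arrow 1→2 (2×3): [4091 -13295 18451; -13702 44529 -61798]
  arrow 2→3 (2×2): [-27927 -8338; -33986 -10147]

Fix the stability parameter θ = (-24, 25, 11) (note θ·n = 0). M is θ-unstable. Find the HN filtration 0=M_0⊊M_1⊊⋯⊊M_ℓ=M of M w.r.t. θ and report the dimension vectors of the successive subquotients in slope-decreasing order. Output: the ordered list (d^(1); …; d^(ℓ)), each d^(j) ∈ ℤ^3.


Via rank(M_{q-1}∘⋯∘M_p): M ≅ I[1,1], I[1,3]^2.
μ_θ-semistable layers: μ^(1)=18; μ^(2)=-24

((0, 2, 2); (3, 0, 0))


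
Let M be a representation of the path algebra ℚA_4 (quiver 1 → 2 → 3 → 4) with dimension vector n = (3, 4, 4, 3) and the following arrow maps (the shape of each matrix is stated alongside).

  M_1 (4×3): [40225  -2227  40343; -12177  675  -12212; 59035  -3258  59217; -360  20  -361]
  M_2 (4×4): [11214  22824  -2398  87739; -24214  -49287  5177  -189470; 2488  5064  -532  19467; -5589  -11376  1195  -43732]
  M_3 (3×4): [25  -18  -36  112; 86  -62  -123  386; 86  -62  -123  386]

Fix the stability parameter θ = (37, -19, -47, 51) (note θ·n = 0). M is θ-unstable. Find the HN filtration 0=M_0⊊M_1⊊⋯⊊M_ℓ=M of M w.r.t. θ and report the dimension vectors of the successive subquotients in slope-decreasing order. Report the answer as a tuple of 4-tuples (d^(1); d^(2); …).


Interval decomposition of M: I[1,3]^2, I[1,4], I[2,2], I[3,4], I[4,4].
HN type (ℓ=4): μ^(1)=51; μ^(2)=-29/3; μ^(3)=-19; μ^(4)=-47

((0, 0, 0, 3); (3, 3, 3, 0); (0, 1, 0, 0); (0, 0, 1, 0))


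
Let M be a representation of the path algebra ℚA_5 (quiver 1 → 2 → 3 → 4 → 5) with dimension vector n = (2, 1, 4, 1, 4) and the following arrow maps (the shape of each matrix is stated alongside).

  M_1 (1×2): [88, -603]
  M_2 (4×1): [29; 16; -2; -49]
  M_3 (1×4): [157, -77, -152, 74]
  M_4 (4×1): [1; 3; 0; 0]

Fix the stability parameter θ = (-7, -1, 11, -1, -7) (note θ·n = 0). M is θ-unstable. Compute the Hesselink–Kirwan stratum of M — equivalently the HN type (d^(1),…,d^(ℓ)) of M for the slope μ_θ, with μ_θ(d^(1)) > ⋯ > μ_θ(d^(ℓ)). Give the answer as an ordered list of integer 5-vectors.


Interval decomposition of M: I[1,1], I[1,5], I[3,3]^3, I[5,5]^3.
HN type (ℓ=4): μ^(1)=11; μ^(2)=1; μ^(3)=-1; μ^(4)=-7

((0, 0, 3, 0, 0); (0, 0, 1, 1, 1); (0, 1, 0, 0, 0); (2, 0, 0, 0, 3))


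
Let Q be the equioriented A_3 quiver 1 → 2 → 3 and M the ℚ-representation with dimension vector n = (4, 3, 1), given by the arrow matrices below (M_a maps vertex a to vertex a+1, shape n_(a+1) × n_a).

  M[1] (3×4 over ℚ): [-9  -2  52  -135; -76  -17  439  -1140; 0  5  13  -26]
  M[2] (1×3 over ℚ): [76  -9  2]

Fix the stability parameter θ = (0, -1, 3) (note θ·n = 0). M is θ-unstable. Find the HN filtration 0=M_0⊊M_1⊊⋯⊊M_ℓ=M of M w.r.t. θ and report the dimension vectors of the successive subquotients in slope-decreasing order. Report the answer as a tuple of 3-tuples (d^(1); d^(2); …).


Interval decomposition of M: I[1,1], I[1,2]^2, I[1,3].
HN type (ℓ=3): μ^(1)=3; μ^(2)=0; μ^(3)=-1/2

((0, 0, 1); (1, 0, 0); (3, 3, 0))


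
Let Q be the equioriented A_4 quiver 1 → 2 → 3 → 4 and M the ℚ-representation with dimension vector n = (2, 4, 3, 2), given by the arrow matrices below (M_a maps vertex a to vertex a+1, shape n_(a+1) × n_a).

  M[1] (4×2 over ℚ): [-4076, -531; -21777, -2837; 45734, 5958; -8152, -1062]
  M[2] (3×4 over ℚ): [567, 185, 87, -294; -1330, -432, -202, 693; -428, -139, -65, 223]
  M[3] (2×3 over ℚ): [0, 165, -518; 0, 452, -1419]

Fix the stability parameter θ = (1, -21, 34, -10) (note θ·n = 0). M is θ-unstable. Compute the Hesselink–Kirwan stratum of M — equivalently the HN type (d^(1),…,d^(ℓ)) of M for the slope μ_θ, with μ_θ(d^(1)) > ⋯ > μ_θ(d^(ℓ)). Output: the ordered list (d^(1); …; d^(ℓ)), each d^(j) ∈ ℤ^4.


Interval decomposition of M: I[1,3], I[1,4], I[2,2], I[2,4].
HN type (ℓ=4): μ^(1)=34; μ^(2)=12; μ^(3)=-10; μ^(4)=-21

((0, 0, 1, 0); (0, 0, 2, 2); (2, 2, 0, 0); (0, 2, 0, 0))


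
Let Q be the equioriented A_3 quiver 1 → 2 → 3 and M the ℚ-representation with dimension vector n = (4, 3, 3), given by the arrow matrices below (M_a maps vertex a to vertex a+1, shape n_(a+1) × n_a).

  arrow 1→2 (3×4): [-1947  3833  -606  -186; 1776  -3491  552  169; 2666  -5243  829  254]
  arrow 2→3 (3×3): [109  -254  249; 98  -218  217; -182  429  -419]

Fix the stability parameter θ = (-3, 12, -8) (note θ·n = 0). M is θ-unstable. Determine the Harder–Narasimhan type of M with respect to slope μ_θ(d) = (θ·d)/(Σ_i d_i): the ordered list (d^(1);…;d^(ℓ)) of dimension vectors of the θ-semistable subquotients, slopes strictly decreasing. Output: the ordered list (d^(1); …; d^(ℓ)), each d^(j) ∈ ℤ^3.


Via rank(M_{q-1}∘⋯∘M_p): M ≅ I[1,1], I[1,3]^3.
μ_θ-semistable layers: μ^(1)=2; μ^(2)=-3

((0, 3, 3); (4, 0, 0))


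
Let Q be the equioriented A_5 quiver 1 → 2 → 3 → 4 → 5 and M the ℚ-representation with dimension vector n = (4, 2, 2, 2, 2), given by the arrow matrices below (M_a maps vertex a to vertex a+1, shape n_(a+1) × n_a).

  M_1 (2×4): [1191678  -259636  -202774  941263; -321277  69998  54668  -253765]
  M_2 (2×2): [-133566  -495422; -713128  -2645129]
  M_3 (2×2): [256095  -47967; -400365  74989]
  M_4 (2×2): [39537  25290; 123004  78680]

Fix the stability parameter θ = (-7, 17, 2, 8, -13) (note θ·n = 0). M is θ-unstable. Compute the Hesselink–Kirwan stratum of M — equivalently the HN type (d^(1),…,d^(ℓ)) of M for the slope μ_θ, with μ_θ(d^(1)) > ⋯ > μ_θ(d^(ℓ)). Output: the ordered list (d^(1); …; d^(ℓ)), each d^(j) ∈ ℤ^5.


Via rank(M_{q-1}∘⋯∘M_p): M ≅ I[1,1]^2, I[1,3], I[1,5], I[4,4], I[5,5].
μ_θ-semistable layers: μ^(1)=19/2; μ^(2)=8; μ^(3)=7/2; μ^(4)=-7; μ^(5)=-13

((0, 1, 1, 0, 0); (0, 0, 0, 1, 0); (0, 1, 1, 1, 1); (4, 0, 0, 0, 0); (0, 0, 0, 0, 1))


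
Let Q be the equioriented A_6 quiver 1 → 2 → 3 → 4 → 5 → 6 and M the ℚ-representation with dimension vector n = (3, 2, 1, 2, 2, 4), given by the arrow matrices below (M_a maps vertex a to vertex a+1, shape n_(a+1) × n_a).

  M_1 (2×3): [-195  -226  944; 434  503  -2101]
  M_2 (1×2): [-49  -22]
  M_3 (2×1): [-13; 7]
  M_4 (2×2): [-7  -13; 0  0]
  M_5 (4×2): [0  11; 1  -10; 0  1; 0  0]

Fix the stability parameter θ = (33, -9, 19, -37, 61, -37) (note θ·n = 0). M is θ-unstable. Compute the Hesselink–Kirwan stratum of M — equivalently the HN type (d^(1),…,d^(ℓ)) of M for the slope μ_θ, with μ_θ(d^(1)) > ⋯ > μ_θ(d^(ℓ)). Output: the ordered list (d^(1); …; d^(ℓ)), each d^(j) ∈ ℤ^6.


Interval decomposition of M: I[1,1], I[1,2], I[1,4], I[4,6], I[5,6], I[6,6]^2.
HN type (ℓ=4): μ^(1)=33; μ^(2)=12; μ^(3)=3/2; μ^(4)=-37

((1, 0, 0, 0, 0, 0); (1, 1, 0, 0, 2, 2); (1, 1, 1, 1, 0, 0); (0, 0, 0, 1, 0, 2))


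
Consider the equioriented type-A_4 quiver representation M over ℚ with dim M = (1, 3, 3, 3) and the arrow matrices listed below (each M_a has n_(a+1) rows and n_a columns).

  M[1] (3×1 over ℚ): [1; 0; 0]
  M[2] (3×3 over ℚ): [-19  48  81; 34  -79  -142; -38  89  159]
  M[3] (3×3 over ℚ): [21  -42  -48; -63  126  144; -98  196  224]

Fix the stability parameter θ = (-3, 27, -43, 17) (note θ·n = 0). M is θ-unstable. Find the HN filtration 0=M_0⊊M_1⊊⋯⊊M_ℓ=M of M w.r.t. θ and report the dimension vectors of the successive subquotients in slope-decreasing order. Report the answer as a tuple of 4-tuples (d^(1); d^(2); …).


Barcode: M ≅ I[1,4], I[2,3]^2, I[4,4]^2. HN layers by μ_θ (3 steps, strictly decreasing):
  μ^(1)=17; μ^(2)=-19/3; μ^(3)=-8

((0, 0, 0, 3); (1, 1, 1, 0); (0, 2, 2, 0))


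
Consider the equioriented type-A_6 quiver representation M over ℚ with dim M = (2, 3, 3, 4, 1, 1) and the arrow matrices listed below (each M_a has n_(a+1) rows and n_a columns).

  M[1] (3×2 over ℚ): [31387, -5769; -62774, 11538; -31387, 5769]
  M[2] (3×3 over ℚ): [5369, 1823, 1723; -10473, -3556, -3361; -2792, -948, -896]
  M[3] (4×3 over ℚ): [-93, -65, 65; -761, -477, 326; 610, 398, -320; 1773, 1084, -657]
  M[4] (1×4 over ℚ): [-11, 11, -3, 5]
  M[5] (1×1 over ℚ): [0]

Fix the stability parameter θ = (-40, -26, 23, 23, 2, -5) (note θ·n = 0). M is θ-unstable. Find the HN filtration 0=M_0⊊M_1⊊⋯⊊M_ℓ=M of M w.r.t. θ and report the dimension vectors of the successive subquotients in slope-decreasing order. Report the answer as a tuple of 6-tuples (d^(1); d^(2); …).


Via rank(M_{q-1}∘⋯∘M_p): M ≅ I[1,1], I[1,2], I[2,4], I[2,5], I[3,4], I[4,4], I[6,6].
μ_θ-semistable layers: μ^(1)=23; μ^(2)=16; μ^(3)=-5; μ^(4)=-26; μ^(5)=-40

((0, 0, 2, 3, 0, 0); (0, 0, 1, 1, 1, 0); (0, 0, 0, 0, 0, 1); (0, 3, 0, 0, 0, 0); (2, 0, 0, 0, 0, 0))


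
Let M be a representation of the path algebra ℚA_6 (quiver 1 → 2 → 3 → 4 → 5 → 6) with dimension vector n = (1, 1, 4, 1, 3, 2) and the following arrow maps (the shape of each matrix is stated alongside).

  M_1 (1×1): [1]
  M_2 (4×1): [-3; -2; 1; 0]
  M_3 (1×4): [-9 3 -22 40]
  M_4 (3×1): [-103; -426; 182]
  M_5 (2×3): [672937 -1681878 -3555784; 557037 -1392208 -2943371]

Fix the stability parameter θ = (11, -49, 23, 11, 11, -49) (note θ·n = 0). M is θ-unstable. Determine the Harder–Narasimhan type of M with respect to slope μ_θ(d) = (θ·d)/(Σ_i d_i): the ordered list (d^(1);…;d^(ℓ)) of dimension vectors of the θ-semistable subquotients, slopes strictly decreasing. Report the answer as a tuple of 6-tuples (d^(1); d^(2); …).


Barcode: M ≅ I[1,6], I[3,3]^3, I[5,5], I[5,6]. HN layers by μ_θ (4 steps, strictly decreasing):
  μ^(1)=23; μ^(2)=11; μ^(3)=-1; μ^(4)=-19

((0, 0, 3, 0, 0, 0); (0, 0, 0, 0, 1, 0); (0, 0, 1, 1, 1, 1); (1, 1, 0, 0, 1, 1))


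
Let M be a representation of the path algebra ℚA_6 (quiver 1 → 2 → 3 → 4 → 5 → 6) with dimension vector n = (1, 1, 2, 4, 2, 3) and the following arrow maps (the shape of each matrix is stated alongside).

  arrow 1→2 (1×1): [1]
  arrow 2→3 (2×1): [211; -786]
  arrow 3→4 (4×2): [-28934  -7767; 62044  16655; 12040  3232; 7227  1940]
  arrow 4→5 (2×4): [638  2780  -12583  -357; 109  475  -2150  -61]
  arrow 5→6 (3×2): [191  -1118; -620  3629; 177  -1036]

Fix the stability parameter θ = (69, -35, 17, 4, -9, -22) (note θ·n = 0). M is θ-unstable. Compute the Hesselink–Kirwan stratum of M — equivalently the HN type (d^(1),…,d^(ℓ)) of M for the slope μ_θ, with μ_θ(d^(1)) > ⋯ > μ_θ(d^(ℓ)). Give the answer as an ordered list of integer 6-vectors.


Interval decomposition of M: I[1,6], I[3,6], I[4,4]^2, I[6,6].
HN type (ℓ=3): μ^(1)=4; μ^(2)=-5/2; μ^(3)=-22

((1, 1, 1, 3, 1, 1); (0, 0, 1, 1, 1, 1); (0, 0, 0, 0, 0, 1))


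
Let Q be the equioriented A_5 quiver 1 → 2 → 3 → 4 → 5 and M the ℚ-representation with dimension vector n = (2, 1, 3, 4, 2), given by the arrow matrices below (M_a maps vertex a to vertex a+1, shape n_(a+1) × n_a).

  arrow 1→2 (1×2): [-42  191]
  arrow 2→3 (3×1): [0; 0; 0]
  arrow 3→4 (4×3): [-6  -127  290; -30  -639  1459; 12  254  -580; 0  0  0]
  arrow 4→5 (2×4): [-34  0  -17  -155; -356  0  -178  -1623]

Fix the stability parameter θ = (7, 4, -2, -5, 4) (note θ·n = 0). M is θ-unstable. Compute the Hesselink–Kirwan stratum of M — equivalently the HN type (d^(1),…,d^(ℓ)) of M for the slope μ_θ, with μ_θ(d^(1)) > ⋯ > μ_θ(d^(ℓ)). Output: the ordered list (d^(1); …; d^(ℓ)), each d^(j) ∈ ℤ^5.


Interval decomposition of M: I[1,1], I[1,2], I[3,3], I[3,4]^2, I[4,5]^2.
HN type (ℓ=6): μ^(1)=7; μ^(2)=11/2; μ^(3)=4; μ^(4)=-2; μ^(5)=-7/2; μ^(6)=-5

((1, 0, 0, 0, 0); (1, 1, 0, 0, 0); (0, 0, 0, 0, 2); (0, 0, 1, 0, 0); (0, 0, 2, 2, 0); (0, 0, 0, 2, 0))


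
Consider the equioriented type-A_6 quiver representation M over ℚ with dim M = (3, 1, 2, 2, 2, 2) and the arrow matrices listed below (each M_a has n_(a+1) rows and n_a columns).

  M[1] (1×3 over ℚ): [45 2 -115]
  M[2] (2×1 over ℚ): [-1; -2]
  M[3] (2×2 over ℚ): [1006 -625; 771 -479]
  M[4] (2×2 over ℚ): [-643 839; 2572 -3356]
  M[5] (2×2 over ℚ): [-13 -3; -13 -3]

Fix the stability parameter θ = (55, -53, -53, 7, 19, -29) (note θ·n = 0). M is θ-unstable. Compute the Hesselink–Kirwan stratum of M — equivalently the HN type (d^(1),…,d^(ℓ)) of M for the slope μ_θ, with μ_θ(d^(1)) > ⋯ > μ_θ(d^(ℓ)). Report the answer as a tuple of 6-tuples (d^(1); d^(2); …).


Interval decomposition of M: I[1,1]^2, I[1,6], I[3,4], I[5,5], I[6,6].
HN type (ℓ=7): μ^(1)=55; μ^(2)=19; μ^(3)=7; μ^(4)=-1; μ^(5)=-17; μ^(6)=-29; μ^(7)=-53

((2, 0, 0, 0, 0, 0); (0, 0, 0, 0, 1, 0); (0, 0, 0, 1, 0, 0); (0, 0, 0, 1, 1, 1); (1, 1, 1, 0, 0, 0); (0, 0, 0, 0, 0, 1); (0, 0, 1, 0, 0, 0))


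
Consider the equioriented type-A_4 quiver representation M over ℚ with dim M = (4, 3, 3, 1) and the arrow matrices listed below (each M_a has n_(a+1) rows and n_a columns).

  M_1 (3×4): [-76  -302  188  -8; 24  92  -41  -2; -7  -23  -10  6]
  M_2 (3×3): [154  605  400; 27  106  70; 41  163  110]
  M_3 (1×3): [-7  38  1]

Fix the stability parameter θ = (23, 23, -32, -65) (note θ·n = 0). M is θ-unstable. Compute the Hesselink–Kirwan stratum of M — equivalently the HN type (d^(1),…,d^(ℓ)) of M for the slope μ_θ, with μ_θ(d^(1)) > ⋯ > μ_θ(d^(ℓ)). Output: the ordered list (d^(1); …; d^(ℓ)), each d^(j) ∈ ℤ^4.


Via rank(M_{q-1}∘⋯∘M_p): M ≅ I[1,1], I[1,2], I[1,3], I[1,4], I[3,3].
μ_θ-semistable layers: μ^(1)=23; μ^(2)=14/3; μ^(3)=-51/4; μ^(4)=-32

((2, 1, 0, 0); (1, 1, 1, 0); (1, 1, 1, 1); (0, 0, 1, 0))


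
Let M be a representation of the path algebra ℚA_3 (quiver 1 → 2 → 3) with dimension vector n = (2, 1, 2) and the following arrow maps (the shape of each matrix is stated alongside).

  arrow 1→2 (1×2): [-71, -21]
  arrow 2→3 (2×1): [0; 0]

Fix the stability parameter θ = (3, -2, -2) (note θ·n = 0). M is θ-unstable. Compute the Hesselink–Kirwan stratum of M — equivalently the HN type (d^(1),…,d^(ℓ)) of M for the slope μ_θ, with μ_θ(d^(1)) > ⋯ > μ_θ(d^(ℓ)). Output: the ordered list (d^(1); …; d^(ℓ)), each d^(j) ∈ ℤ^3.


Barcode: M ≅ I[1,1], I[1,2], I[3,3]^2. HN layers by μ_θ (3 steps, strictly decreasing):
  μ^(1)=3; μ^(2)=1/2; μ^(3)=-2

((1, 0, 0); (1, 1, 0); (0, 0, 2))


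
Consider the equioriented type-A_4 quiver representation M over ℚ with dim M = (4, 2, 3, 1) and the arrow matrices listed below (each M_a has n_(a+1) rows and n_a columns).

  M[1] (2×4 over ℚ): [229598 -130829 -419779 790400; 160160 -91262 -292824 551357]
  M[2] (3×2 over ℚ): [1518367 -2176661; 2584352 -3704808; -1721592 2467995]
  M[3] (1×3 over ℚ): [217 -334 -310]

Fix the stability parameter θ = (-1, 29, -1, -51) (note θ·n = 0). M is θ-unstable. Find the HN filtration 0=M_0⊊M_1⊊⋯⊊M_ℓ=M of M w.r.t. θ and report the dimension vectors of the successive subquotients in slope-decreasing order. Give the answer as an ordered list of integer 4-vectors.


Barcode: M ≅ I[1,1]^2, I[1,3], I[1,4], I[3,3]. HN layers by μ_θ (3 steps, strictly decreasing):
  μ^(1)=14; μ^(2)=-1; μ^(3)=-6

((0, 1, 1, 0); (3, 0, 1, 0); (1, 1, 1, 1))


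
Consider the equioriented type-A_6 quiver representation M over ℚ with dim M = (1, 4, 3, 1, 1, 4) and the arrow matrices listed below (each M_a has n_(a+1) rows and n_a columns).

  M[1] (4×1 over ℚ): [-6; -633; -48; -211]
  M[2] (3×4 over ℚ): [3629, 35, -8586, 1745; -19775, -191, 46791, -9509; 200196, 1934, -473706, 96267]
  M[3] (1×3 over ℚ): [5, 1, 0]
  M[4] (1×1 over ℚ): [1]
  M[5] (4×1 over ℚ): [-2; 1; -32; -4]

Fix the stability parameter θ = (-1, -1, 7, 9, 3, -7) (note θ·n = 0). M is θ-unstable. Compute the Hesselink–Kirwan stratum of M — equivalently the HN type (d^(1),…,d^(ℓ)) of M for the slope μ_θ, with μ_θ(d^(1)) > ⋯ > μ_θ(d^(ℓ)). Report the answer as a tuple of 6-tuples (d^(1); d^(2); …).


Barcode: M ≅ I[1,6], I[2,2], I[2,3]^2, I[6,6]^3. HN layers by μ_θ (4 steps, strictly decreasing):
  μ^(1)=7; μ^(2)=3; μ^(3)=-1; μ^(4)=-7

((0, 0, 2, 0, 0, 0); (0, 0, 1, 1, 1, 1); (1, 4, 0, 0, 0, 0); (0, 0, 0, 0, 0, 3))
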